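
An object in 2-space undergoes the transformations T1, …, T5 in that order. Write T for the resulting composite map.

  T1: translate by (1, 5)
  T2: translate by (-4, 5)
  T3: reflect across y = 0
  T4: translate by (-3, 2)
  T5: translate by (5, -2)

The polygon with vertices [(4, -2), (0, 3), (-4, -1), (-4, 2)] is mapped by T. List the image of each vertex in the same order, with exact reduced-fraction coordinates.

T1 translate by (1, 5): (4, -2) → (5, 3); (0, 3) → (1, 8); (-4, -1) → (-3, 4); (-4, 2) → (-3, 7)
T2 translate by (-4, 5): (5, 3) → (1, 8); (1, 8) → (-3, 13); (-3, 4) → (-7, 9); (-3, 7) → (-7, 12)
T3 reflect across y = 0: (1, 8) → (1, -8); (-3, 13) → (-3, -13); (-7, 9) → (-7, -9); (-7, 12) → (-7, -12)
T4 translate by (-3, 2): (1, -8) → (-2, -6); (-3, -13) → (-6, -11); (-7, -9) → (-10, -7); (-7, -12) → (-10, -10)
T5 translate by (5, -2): (-2, -6) → (3, -8); (-6, -11) → (-1, -13); (-10, -7) → (-5, -9); (-10, -10) → (-5, -12)

image vertices: (3, -8), (-1, -13), (-5, -9), (-5, -12)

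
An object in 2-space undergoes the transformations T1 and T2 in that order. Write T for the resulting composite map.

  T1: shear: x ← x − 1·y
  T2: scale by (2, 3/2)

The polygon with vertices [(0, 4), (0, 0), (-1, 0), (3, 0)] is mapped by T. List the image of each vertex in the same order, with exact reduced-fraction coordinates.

image vertices: (-8, 6), (0, 0), (-2, 0), (6, 0)

T1 shear: x ← x − 1·y: (0, 4) → (-4, 4); (0, 0) → (0, 0); (-1, 0) → (-1, 0); (3, 0) → (3, 0)
T2 scale by (2, 3/2): (-4, 4) → (-8, 6); (0, 0) → (0, 0); (-1, 0) → (-2, 0); (3, 0) → (6, 0)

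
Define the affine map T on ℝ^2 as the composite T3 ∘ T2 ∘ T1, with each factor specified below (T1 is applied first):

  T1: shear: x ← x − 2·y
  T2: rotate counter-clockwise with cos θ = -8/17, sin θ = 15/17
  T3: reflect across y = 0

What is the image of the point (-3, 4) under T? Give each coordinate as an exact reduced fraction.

T(p) = (28/17, 197/17)

T1 shear: x ← x − 2·y: (-3, 4) → (-11, 4)
T2 rotate counter-clockwise with cos θ = -8/17, sin θ = 15/17: (-11, 4) → (28/17, -197/17)
T3 reflect across y = 0: (28/17, -197/17) → (28/17, 197/17)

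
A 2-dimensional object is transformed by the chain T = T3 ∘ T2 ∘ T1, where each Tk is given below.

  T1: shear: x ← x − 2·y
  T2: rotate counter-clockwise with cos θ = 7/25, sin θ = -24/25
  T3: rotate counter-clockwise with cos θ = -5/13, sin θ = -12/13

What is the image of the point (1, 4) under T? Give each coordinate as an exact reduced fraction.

T(p) = (2117/325, -1544/325)

T1 shear: x ← x − 2·y: (1, 4) → (-7, 4)
T2 rotate counter-clockwise with cos θ = 7/25, sin θ = -24/25: (-7, 4) → (47/25, 196/25)
T3 rotate counter-clockwise with cos θ = -5/13, sin θ = -12/13: (47/25, 196/25) → (2117/325, -1544/325)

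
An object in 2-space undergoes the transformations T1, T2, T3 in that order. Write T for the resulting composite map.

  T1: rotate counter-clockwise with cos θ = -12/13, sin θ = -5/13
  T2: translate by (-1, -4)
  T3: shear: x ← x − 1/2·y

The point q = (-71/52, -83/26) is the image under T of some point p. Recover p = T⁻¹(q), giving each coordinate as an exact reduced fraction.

T1 = [-12/13 5/13 0; -5/13 -12/13 0; 0 0 1]
T2·T1 = [-12/13 5/13 -1; -5/13 -12/13 -4; 0 0 1]
T3·…·T1 = [-19/26 11/13 1; -5/13 -12/13 -4; 0 0 1]
det M = 1; M⁻¹ = [-12/13 -11/13 -32/13; 5/13 -19/26 -43/13; 0 0 1]
M⁻¹ · (-71/52, -83/26)ᵀ = (3/2, -3/2)ᵀ

p = (3/2, -3/2)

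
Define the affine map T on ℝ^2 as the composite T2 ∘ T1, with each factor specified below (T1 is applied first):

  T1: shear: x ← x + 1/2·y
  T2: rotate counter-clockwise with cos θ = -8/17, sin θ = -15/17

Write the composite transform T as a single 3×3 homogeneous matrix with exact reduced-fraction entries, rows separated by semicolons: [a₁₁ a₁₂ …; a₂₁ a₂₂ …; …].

T1 = [1 1/2 0; 0 1 0; 0 0 1]
T2·T1 = [-8/17 11/17 0; -15/17 -31/34 0; 0 0 1]

T = [-8/17 11/17 0; -15/17 -31/34 0; 0 0 1]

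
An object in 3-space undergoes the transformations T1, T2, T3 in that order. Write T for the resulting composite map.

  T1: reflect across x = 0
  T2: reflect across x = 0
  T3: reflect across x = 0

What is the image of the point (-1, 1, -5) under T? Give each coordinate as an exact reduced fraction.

T1 reflect across x = 0: (-1, 1, -5) → (1, 1, -5)
T2 reflect across x = 0: (1, 1, -5) → (-1, 1, -5)
T3 reflect across x = 0: (-1, 1, -5) → (1, 1, -5)

T(p) = (1, 1, -5)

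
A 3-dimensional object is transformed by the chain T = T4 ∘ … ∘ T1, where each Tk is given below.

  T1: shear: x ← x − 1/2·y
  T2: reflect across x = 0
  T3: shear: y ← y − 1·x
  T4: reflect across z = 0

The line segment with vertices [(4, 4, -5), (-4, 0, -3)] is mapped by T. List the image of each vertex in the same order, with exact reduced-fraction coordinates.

image vertices: (-2, 6, 5), (4, -4, 3)

T1 shear: x ← x − 1/2·y: (4, 4, -5) → (2, 4, -5); (-4, 0, -3) → (-4, 0, -3)
T2 reflect across x = 0: (2, 4, -5) → (-2, 4, -5); (-4, 0, -3) → (4, 0, -3)
T3 shear: y ← y − 1·x: (-2, 4, -5) → (-2, 6, -5); (4, 0, -3) → (4, -4, -3)
T4 reflect across z = 0: (-2, 6, -5) → (-2, 6, 5); (4, -4, -3) → (4, -4, 3)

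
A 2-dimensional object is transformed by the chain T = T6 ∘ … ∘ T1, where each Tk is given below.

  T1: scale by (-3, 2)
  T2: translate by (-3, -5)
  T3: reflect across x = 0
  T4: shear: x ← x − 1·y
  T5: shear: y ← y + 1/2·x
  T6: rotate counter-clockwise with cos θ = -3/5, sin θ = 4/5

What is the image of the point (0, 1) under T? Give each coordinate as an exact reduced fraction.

T(p) = (-18/5, 24/5)

T1 scale by (-3, 2): (0, 1) → (0, 2)
T2 translate by (-3, -5): (0, 2) → (-3, -3)
T3 reflect across x = 0: (-3, -3) → (3, -3)
T4 shear: x ← x − 1·y: (3, -3) → (6, -3)
T5 shear: y ← y + 1/2·x: (6, -3) → (6, 0)
T6 rotate counter-clockwise with cos θ = -3/5, sin θ = 4/5: (6, 0) → (-18/5, 24/5)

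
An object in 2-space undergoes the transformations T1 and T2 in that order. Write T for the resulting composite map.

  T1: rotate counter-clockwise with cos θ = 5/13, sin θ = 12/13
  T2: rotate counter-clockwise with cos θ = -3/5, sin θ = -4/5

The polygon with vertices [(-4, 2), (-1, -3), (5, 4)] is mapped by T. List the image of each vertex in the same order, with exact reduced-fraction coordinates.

T1 rotate counter-clockwise with cos θ = 5/13, sin θ = 12/13: (-4, 2) → (-44/13, -38/13); (-1, -3) → (31/13, -27/13); (5, 4) → (-23/13, 80/13)
T2 rotate counter-clockwise with cos θ = -3/5, sin θ = -4/5: (-44/13, -38/13) → (-4/13, 58/13); (31/13, -27/13) → (-201/65, -43/65); (-23/13, 80/13) → (389/65, -148/65)

image vertices: (-4/13, 58/13), (-201/65, -43/65), (389/65, -148/65)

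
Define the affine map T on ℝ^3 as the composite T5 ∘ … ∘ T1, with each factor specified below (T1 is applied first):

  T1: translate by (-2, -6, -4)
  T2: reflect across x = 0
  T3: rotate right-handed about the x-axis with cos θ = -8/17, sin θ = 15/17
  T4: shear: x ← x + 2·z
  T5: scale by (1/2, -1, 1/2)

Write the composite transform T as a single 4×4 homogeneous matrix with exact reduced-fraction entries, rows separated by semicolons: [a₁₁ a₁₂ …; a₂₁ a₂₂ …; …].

T1 = [1 0 0 -2; 0 1 0 -6; 0 0 1 -4; 0 0 0 1]
T2·T1 = [-1 0 0 2; 0 1 0 -6; 0 0 1 -4; 0 0 0 1]
T3·…·T1 = [-1 0 0 2; 0 -8/17 -15/17 108/17; 0 15/17 -8/17 -58/17; 0 0 0 1]
T4·…·T1 = [-1 30/17 -16/17 -82/17; 0 -8/17 -15/17 108/17; 0 15/17 -8/17 -58/17; 0 0 0 1]
T5·…·T1 = [-1/2 15/17 -8/17 -41/17; 0 8/17 15/17 -108/17; 0 15/34 -4/17 -29/17; 0 0 0 1]

T = [-1/2 15/17 -8/17 -41/17; 0 8/17 15/17 -108/17; 0 15/34 -4/17 -29/17; 0 0 0 1]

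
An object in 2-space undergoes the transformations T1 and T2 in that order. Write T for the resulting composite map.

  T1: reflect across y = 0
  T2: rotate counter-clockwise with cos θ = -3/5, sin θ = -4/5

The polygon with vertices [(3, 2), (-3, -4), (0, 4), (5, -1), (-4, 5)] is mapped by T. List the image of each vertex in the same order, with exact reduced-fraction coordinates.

image vertices: (-17/5, -6/5), (5, 0), (-16/5, 12/5), (-11/5, -23/5), (-8/5, 31/5)

T1 reflect across y = 0: (3, 2) → (3, -2); (-3, -4) → (-3, 4); (0, 4) → (0, -4); (5, -1) → (5, 1); (-4, 5) → (-4, -5)
T2 rotate counter-clockwise with cos θ = -3/5, sin θ = -4/5: (3, -2) → (-17/5, -6/5); (-3, 4) → (5, 0); (0, -4) → (-16/5, 12/5); (5, 1) → (-11/5, -23/5); (-4, -5) → (-8/5, 31/5)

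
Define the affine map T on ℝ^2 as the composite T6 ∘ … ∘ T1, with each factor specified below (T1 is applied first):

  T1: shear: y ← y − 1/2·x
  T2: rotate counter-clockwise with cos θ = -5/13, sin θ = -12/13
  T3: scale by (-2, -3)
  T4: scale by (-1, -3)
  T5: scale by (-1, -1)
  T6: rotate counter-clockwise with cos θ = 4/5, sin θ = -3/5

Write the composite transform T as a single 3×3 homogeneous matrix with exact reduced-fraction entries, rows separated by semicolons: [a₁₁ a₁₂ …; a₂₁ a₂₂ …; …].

T = [53/10 3/5 0; 276/65 252/65 0; 0 0 1]

T1 = [1 0 0; -1/2 1 0; 0 0 1]
T2·T1 = [-11/13 12/13 0; -19/26 -5/13 0; 0 0 1]
T3·…·T1 = [22/13 -24/13 0; 57/26 15/13 0; 0 0 1]
T4·…·T1 = [-22/13 24/13 0; -171/26 -45/13 0; 0 0 1]
T5·…·T1 = [22/13 -24/13 0; 171/26 45/13 0; 0 0 1]
T6·…·T1 = [53/10 3/5 0; 276/65 252/65 0; 0 0 1]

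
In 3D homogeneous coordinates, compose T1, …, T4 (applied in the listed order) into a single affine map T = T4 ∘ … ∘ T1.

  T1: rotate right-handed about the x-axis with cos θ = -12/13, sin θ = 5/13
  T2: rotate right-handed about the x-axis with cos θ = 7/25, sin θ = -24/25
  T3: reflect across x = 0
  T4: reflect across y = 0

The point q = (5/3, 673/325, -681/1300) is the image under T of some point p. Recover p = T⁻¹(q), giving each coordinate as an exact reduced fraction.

p = (-5/3, -3/4, 2)

T1 = [1 0 0 0; 0 -12/13 -5/13 0; 0 5/13 -12/13 0; 0 0 0 1]
T2·T1 = [1 0 0 0; 0 36/325 -323/325 0; 0 323/325 36/325 0; 0 0 0 1]
T3·…·T1 = [-1 0 0 0; 0 36/325 -323/325 0; 0 323/325 36/325 0; 0 0 0 1]
T4·…·T1 = [-1 0 0 0; 0 -36/325 323/325 0; 0 323/325 36/325 0; 0 0 0 1]
det M = 1; M⁻¹ = [-1 0 0 0; 0 -36/325 323/325 0; 0 323/325 36/325 0; 0 0 0 1]
M⁻¹ · (5/3, 673/325, -681/1300)ᵀ = (-5/3, -3/4, 2)ᵀ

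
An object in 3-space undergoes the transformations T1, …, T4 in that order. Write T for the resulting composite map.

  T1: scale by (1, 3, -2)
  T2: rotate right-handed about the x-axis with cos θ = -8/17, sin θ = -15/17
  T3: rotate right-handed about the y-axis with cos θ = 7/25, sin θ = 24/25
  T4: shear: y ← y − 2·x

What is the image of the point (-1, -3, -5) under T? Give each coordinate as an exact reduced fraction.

T(p) = (1201/425, 3148/425, 793/425)

T1 scale by (1, 3, -2): (-1, -3, -5) → (-1, -9, 10)
T2 rotate right-handed about the x-axis with cos θ = -8/17, sin θ = -15/17: (-1, -9, 10) → (-1, 222/17, 55/17)
T3 rotate right-handed about the y-axis with cos θ = 7/25, sin θ = 24/25: (-1, 222/17, 55/17) → (1201/425, 222/17, 793/425)
T4 shear: y ← y − 2·x: (1201/425, 222/17, 793/425) → (1201/425, 3148/425, 793/425)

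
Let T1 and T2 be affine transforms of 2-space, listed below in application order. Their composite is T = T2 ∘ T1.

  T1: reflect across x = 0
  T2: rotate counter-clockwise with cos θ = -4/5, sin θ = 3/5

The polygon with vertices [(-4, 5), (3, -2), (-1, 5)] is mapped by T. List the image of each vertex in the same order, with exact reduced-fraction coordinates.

T1 reflect across x = 0: (-4, 5) → (4, 5); (3, -2) → (-3, -2); (-1, 5) → (1, 5)
T2 rotate counter-clockwise with cos θ = -4/5, sin θ = 3/5: (4, 5) → (-31/5, -8/5); (-3, -2) → (18/5, -1/5); (1, 5) → (-19/5, -17/5)

image vertices: (-31/5, -8/5), (18/5, -1/5), (-19/5, -17/5)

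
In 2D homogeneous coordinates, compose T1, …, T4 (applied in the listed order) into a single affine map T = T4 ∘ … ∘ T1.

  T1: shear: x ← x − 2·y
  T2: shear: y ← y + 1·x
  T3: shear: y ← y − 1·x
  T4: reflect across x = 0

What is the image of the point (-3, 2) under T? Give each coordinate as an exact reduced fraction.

T1 shear: x ← x − 2·y: (-3, 2) → (-7, 2)
T2 shear: y ← y + 1·x: (-7, 2) → (-7, -5)
T3 shear: y ← y − 1·x: (-7, -5) → (-7, 2)
T4 reflect across x = 0: (-7, 2) → (7, 2)

T(p) = (7, 2)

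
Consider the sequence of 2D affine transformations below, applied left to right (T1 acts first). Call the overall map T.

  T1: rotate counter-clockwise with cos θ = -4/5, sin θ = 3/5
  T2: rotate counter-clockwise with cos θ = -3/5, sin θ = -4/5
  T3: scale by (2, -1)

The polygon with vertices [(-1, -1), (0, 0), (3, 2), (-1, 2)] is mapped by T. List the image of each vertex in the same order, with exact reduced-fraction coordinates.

T1 rotate counter-clockwise with cos θ = -4/5, sin θ = 3/5: (-1, -1) → (7/5, 1/5); (0, 0) → (0, 0); (3, 2) → (-18/5, 1/5); (-1, 2) → (-2/5, -11/5)
T2 rotate counter-clockwise with cos θ = -3/5, sin θ = -4/5: (7/5, 1/5) → (-17/25, -31/25); (0, 0) → (0, 0); (-18/5, 1/5) → (58/25, 69/25); (-2/5, -11/5) → (-38/25, 41/25)
T3 scale by (2, -1): (-17/25, -31/25) → (-34/25, 31/25); (0, 0) → (0, 0); (58/25, 69/25) → (116/25, -69/25); (-38/25, 41/25) → (-76/25, -41/25)

image vertices: (-34/25, 31/25), (0, 0), (116/25, -69/25), (-76/25, -41/25)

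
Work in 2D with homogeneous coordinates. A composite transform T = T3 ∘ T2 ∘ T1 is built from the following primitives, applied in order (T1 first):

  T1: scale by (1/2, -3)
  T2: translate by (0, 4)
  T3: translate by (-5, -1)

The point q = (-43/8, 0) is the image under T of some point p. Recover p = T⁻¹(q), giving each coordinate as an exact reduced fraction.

p = (-3/4, 1)

T1 = [1/2 0 0; 0 -3 0; 0 0 1]
T2·T1 = [1/2 0 0; 0 -3 4; 0 0 1]
T3·…·T1 = [1/2 0 -5; 0 -3 3; 0 0 1]
det M = -3/2; M⁻¹ = [2 0 10; 0 -1/3 1; 0 0 1]
M⁻¹ · (-43/8, 0)ᵀ = (-3/4, 1)ᵀ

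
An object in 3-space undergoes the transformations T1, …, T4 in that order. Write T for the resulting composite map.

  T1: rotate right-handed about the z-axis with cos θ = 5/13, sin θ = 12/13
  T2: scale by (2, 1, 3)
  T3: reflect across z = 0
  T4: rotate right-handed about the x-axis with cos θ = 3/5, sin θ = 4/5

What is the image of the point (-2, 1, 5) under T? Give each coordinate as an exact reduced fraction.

T(p) = (-44/13, 723/65, -661/65)

T1 rotate right-handed about the z-axis with cos θ = 5/13, sin θ = 12/13: (-2, 1, 5) → (-22/13, -19/13, 5)
T2 scale by (2, 1, 3): (-22/13, -19/13, 5) → (-44/13, -19/13, 15)
T3 reflect across z = 0: (-44/13, -19/13, 15) → (-44/13, -19/13, -15)
T4 rotate right-handed about the x-axis with cos θ = 3/5, sin θ = 4/5: (-44/13, -19/13, -15) → (-44/13, 723/65, -661/65)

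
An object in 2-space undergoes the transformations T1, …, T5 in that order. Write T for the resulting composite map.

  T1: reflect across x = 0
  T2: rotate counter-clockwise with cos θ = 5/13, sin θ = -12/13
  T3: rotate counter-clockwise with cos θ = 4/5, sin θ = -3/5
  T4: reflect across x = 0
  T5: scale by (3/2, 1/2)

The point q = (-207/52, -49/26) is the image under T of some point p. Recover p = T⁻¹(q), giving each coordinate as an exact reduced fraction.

p = (-3, 7/2)

T1 = [-1 0 0; 0 1 0; 0 0 1]
T2·T1 = [-5/13 12/13 0; 12/13 5/13 0; 0 0 1]
T3·…·T1 = [16/65 63/65 0; 63/65 -16/65 0; 0 0 1]
T4·…·T1 = [-16/65 -63/65 0; 63/65 -16/65 0; 0 0 1]
T5·…·T1 = [-24/65 -189/130 0; 63/130 -8/65 0; 0 0 1]
det M = 3/4; M⁻¹ = [-32/195 126/65 0; -42/65 -32/65 0; 0 0 1]
M⁻¹ · (-207/52, -49/26)ᵀ = (-3, 7/2)ᵀ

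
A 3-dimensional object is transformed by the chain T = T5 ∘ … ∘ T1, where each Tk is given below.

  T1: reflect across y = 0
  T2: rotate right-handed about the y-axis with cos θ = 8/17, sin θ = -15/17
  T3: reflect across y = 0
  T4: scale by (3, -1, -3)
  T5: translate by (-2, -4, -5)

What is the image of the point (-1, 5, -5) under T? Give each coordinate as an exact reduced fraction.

T(p) = (167/17, -9, 80/17)

T1 reflect across y = 0: (-1, 5, -5) → (-1, -5, -5)
T2 rotate right-handed about the y-axis with cos θ = 8/17, sin θ = -15/17: (-1, -5, -5) → (67/17, -5, -55/17)
T3 reflect across y = 0: (67/17, -5, -55/17) → (67/17, 5, -55/17)
T4 scale by (3, -1, -3): (67/17, 5, -55/17) → (201/17, -5, 165/17)
T5 translate by (-2, -4, -5): (201/17, -5, 165/17) → (167/17, -9, 80/17)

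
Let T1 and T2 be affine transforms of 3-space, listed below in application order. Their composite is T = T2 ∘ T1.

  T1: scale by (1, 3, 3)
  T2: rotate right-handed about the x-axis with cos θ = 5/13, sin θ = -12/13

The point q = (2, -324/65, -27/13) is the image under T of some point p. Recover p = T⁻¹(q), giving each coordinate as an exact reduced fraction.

T1 = [1 0 0 0; 0 3 0 0; 0 0 3 0; 0 0 0 1]
T2·T1 = [1 0 0 0; 0 15/13 36/13 0; 0 -36/13 15/13 0; 0 0 0 1]
det M = 9; M⁻¹ = [1 0 0 0; 0 5/39 -4/13 0; 0 4/13 5/39 0; 0 0 0 1]
M⁻¹ · (2, -324/65, -27/13)ᵀ = (2, 0, -9/5)ᵀ

p = (2, 0, -9/5)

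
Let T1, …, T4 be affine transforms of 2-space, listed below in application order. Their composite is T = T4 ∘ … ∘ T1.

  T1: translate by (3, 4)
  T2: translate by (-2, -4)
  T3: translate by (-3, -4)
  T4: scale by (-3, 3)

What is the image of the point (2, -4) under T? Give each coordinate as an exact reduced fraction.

T(p) = (0, -24)

T1 translate by (3, 4): (2, -4) → (5, 0)
T2 translate by (-2, -4): (5, 0) → (3, -4)
T3 translate by (-3, -4): (3, -4) → (0, -8)
T4 scale by (-3, 3): (0, -8) → (0, -24)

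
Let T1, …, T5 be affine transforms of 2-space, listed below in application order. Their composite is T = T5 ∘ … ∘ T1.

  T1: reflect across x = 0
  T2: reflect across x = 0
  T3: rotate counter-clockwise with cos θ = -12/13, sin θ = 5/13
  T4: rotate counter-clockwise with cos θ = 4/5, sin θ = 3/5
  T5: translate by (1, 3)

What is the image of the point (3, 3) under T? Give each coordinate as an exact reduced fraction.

T1 reflect across x = 0: (3, 3) → (-3, 3)
T2 reflect across x = 0: (-3, 3) → (3, 3)
T3 rotate counter-clockwise with cos θ = -12/13, sin θ = 5/13: (3, 3) → (-51/13, -21/13)
T4 rotate counter-clockwise with cos θ = 4/5, sin θ = 3/5: (-51/13, -21/13) → (-141/65, -237/65)
T5 translate by (1, 3): (-141/65, -237/65) → (-76/65, -42/65)

T(p) = (-76/65, -42/65)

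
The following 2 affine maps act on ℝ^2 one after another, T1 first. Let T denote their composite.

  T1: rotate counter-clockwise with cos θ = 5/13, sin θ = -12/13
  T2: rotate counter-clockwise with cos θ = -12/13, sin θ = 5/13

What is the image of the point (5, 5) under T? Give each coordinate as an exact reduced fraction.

T1 rotate counter-clockwise with cos θ = 5/13, sin θ = -12/13: (5, 5) → (85/13, -35/13)
T2 rotate counter-clockwise with cos θ = -12/13, sin θ = 5/13: (85/13, -35/13) → (-5, 5)

T(p) = (-5, 5)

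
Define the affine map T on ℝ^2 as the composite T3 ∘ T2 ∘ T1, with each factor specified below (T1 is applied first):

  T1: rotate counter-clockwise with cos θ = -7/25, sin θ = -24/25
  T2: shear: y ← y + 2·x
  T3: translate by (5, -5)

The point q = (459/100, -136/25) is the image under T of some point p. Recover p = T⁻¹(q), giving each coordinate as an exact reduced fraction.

p = (-1/4, -1/2)

T1 = [-7/25 24/25 0; -24/25 -7/25 0; 0 0 1]
T2·T1 = [-7/25 24/25 0; -38/25 41/25 0; 0 0 1]
T3·…·T1 = [-7/25 24/25 5; -38/25 41/25 -5; 0 0 1]
det M = 1; M⁻¹ = [41/25 -24/25 -13; 38/25 -7/25 -9; 0 0 1]
M⁻¹ · (459/100, -136/25)ᵀ = (-1/4, -1/2)ᵀ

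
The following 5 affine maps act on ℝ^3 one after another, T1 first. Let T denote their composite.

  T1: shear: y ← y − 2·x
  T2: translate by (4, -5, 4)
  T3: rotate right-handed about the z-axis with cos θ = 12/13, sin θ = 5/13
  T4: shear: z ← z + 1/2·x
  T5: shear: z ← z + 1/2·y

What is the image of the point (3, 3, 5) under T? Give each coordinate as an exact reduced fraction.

T(p) = (124/13, -61/13, 297/26)

T1 shear: y ← y − 2·x: (3, 3, 5) → (3, -3, 5)
T2 translate by (4, -5, 4): (3, -3, 5) → (7, -8, 9)
T3 rotate right-handed about the z-axis with cos θ = 12/13, sin θ = 5/13: (7, -8, 9) → (124/13, -61/13, 9)
T4 shear: z ← z + 1/2·x: (124/13, -61/13, 9) → (124/13, -61/13, 179/13)
T5 shear: z ← z + 1/2·y: (124/13, -61/13, 179/13) → (124/13, -61/13, 297/26)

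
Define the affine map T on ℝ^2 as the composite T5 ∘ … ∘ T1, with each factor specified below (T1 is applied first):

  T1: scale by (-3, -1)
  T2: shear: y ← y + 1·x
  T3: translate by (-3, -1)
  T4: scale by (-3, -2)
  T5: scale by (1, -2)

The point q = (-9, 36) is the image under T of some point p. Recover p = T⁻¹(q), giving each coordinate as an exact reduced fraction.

p = (-2, -4)

T1 = [-3 0 0; 0 -1 0; 0 0 1]
T2·T1 = [-3 0 0; -3 -1 0; 0 0 1]
T3·…·T1 = [-3 0 -3; -3 -1 -1; 0 0 1]
T4·…·T1 = [9 0 9; 6 2 2; 0 0 1]
T5·…·T1 = [9 0 9; -12 -4 -4; 0 0 1]
det M = -36; M⁻¹ = [1/9 0 -1; -1/3 -1/4 2; 0 0 1]
M⁻¹ · (-9, 36)ᵀ = (-2, -4)ᵀ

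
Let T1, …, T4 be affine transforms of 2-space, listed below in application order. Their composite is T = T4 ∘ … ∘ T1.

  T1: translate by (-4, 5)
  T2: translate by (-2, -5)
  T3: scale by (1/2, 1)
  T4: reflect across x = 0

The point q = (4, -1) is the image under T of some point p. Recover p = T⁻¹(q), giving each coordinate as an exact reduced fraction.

T1 = [1 0 -4; 0 1 5; 0 0 1]
T2·T1 = [1 0 -6; 0 1 0; 0 0 1]
T3·…·T1 = [1/2 0 -3; 0 1 0; 0 0 1]
T4·…·T1 = [-1/2 0 3; 0 1 0; 0 0 1]
det M = -1/2; M⁻¹ = [-2 0 6; 0 1 0; 0 0 1]
M⁻¹ · (4, -1)ᵀ = (-2, -1)ᵀ

p = (-2, -1)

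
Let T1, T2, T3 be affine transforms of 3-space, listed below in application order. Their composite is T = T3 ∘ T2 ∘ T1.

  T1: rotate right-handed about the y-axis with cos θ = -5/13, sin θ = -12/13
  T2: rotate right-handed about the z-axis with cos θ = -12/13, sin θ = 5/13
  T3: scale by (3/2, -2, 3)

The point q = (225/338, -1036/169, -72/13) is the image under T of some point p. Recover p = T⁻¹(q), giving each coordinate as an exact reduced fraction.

p = (-2, -3, 0)

T1 = [-5/13 0 -12/13 0; 0 1 0 0; 12/13 0 -5/13 0; 0 0 0 1]
T2·T1 = [60/169 -5/13 144/169 0; -25/169 -12/13 -60/169 0; 12/13 0 -5/13 0; 0 0 0 1]
T3·…·T1 = [90/169 -15/26 216/169 0; 50/169 24/13 120/169 0; 36/13 0 -15/13 0; 0 0 0 1]
det M = -9; M⁻¹ = [40/169 25/338 4/13 0; -10/39 6/13 0 0; 96/169 30/169 -5/39 0; 0 0 0 1]
M⁻¹ · (225/338, -1036/169, -72/13)ᵀ = (-2, -3, 0)ᵀ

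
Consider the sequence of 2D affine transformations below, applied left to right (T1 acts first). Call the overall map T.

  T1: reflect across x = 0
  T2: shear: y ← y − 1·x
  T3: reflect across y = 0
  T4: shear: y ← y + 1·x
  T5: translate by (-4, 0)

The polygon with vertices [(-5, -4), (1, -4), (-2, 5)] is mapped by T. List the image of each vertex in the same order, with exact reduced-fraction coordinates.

T1 reflect across x = 0: (-5, -4) → (5, -4); (1, -4) → (-1, -4); (-2, 5) → (2, 5)
T2 shear: y ← y − 1·x: (5, -4) → (5, -9); (-1, -4) → (-1, -3); (2, 5) → (2, 3)
T3 reflect across y = 0: (5, -9) → (5, 9); (-1, -3) → (-1, 3); (2, 3) → (2, -3)
T4 shear: y ← y + 1·x: (5, 9) → (5, 14); (-1, 3) → (-1, 2); (2, -3) → (2, -1)
T5 translate by (-4, 0): (5, 14) → (1, 14); (-1, 2) → (-5, 2); (2, -1) → (-2, -1)

image vertices: (1, 14), (-5, 2), (-2, -1)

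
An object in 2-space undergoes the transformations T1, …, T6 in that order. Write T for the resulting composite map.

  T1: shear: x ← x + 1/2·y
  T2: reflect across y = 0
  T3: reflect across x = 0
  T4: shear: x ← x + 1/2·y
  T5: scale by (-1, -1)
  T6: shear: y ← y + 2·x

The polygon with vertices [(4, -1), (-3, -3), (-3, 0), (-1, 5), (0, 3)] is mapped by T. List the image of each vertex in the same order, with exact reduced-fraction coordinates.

T1 shear: x ← x + 1/2·y: (4, -1) → (7/2, -1); (-3, -3) → (-9/2, -3); (-3, 0) → (-3, 0); (-1, 5) → (3/2, 5); (0, 3) → (3/2, 3)
T2 reflect across y = 0: (7/2, -1) → (7/2, 1); (-9/2, -3) → (-9/2, 3); (-3, 0) → (-3, 0); (3/2, 5) → (3/2, -5); (3/2, 3) → (3/2, -3)
T3 reflect across x = 0: (7/2, 1) → (-7/2, 1); (-9/2, 3) → (9/2, 3); (-3, 0) → (3, 0); (3/2, -5) → (-3/2, -5); (3/2, -3) → (-3/2, -3)
T4 shear: x ← x + 1/2·y: (-7/2, 1) → (-3, 1); (9/2, 3) → (6, 3); (3, 0) → (3, 0); (-3/2, -5) → (-4, -5); (-3/2, -3) → (-3, -3)
T5 scale by (-1, -1): (-3, 1) → (3, -1); (6, 3) → (-6, -3); (3, 0) → (-3, 0); (-4, -5) → (4, 5); (-3, -3) → (3, 3)
T6 shear: y ← y + 2·x: (3, -1) → (3, 5); (-6, -3) → (-6, -15); (-3, 0) → (-3, -6); (4, 5) → (4, 13); (3, 3) → (3, 9)

image vertices: (3, 5), (-6, -15), (-3, -6), (4, 13), (3, 9)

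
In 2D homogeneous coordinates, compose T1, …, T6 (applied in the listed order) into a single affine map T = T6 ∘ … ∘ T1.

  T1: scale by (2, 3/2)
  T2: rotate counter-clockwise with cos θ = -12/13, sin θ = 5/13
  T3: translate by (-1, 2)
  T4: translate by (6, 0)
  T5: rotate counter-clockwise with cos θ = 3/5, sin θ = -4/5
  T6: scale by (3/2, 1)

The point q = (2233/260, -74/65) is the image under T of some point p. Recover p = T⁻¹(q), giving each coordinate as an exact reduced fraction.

p = (2/3, -1)

T1 = [2 0 0; 0 3/2 0; 0 0 1]
T2·T1 = [-24/13 -15/26 0; 10/13 -18/13 0; 0 0 1]
T3·…·T1 = [-24/13 -15/26 -1; 10/13 -18/13 2; 0 0 1]
T4·…·T1 = [-24/13 -15/26 5; 10/13 -18/13 2; 0 0 1]
T5·…·T1 = [-32/65 -189/130 23/5; 126/65 -24/65 -14/5; 0 0 1]
T6·…·T1 = [-48/65 -567/260 69/10; 126/65 -24/65 -14/5; 0 0 1]
det M = 9/2; M⁻¹ = [-16/195 63/130 25/13; -28/65 -32/195 98/39; 0 0 1]
M⁻¹ · (2233/260, -74/65)ᵀ = (2/3, -1)ᵀ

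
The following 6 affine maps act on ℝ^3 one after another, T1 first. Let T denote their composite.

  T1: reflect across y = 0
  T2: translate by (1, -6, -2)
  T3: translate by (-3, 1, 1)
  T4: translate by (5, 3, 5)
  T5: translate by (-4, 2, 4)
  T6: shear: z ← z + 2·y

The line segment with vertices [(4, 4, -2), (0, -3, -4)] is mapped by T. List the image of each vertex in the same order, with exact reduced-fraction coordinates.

T1 reflect across y = 0: (4, 4, -2) → (4, -4, -2); (0, -3, -4) → (0, 3, -4)
T2 translate by (1, -6, -2): (4, -4, -2) → (5, -10, -4); (0, 3, -4) → (1, -3, -6)
T3 translate by (-3, 1, 1): (5, -10, -4) → (2, -9, -3); (1, -3, -6) → (-2, -2, -5)
T4 translate by (5, 3, 5): (2, -9, -3) → (7, -6, 2); (-2, -2, -5) → (3, 1, 0)
T5 translate by (-4, 2, 4): (7, -6, 2) → (3, -4, 6); (3, 1, 0) → (-1, 3, 4)
T6 shear: z ← z + 2·y: (3, -4, 6) → (3, -4, -2); (-1, 3, 4) → (-1, 3, 10)

image vertices: (3, -4, -2), (-1, 3, 10)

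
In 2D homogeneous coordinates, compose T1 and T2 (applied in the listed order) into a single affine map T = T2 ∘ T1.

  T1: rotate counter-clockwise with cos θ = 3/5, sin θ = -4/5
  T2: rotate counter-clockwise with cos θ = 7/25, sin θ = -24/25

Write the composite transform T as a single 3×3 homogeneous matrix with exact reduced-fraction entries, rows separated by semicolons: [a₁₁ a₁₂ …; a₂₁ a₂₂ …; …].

T = [-3/5 4/5 0; -4/5 -3/5 0; 0 0 1]

T1 = [3/5 4/5 0; -4/5 3/5 0; 0 0 1]
T2·T1 = [-3/5 4/5 0; -4/5 -3/5 0; 0 0 1]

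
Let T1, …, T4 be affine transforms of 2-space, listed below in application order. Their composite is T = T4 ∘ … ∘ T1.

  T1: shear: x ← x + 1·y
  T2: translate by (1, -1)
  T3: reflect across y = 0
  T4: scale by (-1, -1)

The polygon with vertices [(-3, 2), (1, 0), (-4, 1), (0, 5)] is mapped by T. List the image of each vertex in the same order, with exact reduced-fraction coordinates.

T1 shear: x ← x + 1·y: (-3, 2) → (-1, 2); (1, 0) → (1, 0); (-4, 1) → (-3, 1); (0, 5) → (5, 5)
T2 translate by (1, -1): (-1, 2) → (0, 1); (1, 0) → (2, -1); (-3, 1) → (-2, 0); (5, 5) → (6, 4)
T3 reflect across y = 0: (0, 1) → (0, -1); (2, -1) → (2, 1); (-2, 0) → (-2, 0); (6, 4) → (6, -4)
T4 scale by (-1, -1): (0, -1) → (0, 1); (2, 1) → (-2, -1); (-2, 0) → (2, 0); (6, -4) → (-6, 4)

image vertices: (0, 1), (-2, -1), (2, 0), (-6, 4)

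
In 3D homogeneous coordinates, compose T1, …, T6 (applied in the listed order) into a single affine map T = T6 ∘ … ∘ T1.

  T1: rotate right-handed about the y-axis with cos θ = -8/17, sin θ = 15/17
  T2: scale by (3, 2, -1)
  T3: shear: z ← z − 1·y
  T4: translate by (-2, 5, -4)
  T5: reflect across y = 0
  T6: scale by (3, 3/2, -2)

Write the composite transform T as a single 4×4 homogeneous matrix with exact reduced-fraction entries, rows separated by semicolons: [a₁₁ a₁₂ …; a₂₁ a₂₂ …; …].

T = [-72/17 0 135/17 -6; 0 -3 0 -15/2; -30/17 4 -16/17 8; 0 0 0 1]

T1 = [-8/17 0 15/17 0; 0 1 0 0; -15/17 0 -8/17 0; 0 0 0 1]
T2·T1 = [-24/17 0 45/17 0; 0 2 0 0; 15/17 0 8/17 0; 0 0 0 1]
T3·…·T1 = [-24/17 0 45/17 0; 0 2 0 0; 15/17 -2 8/17 0; 0 0 0 1]
T4·…·T1 = [-24/17 0 45/17 -2; 0 2 0 5; 15/17 -2 8/17 -4; 0 0 0 1]
T5·…·T1 = [-24/17 0 45/17 -2; 0 -2 0 -5; 15/17 -2 8/17 -4; 0 0 0 1]
T6·…·T1 = [-72/17 0 135/17 -6; 0 -3 0 -15/2; -30/17 4 -16/17 8; 0 0 0 1]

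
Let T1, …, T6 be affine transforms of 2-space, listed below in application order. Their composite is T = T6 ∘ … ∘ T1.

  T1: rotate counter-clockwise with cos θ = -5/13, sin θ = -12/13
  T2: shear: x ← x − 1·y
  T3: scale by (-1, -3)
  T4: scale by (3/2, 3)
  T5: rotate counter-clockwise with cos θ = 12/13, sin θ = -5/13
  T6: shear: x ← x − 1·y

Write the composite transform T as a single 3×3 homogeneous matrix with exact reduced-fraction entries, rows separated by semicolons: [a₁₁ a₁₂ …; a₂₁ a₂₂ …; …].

T = [-1869/338 -1497/338 0; 2697/338 1335/338 0; 0 0 1]

T1 = [-5/13 12/13 0; -12/13 -5/13 0; 0 0 1]
T2·T1 = [7/13 17/13 0; -12/13 -5/13 0; 0 0 1]
T3·…·T1 = [-7/13 -17/13 0; 36/13 15/13 0; 0 0 1]
T4·…·T1 = [-21/26 -51/26 0; 108/13 45/13 0; 0 0 1]
T5·…·T1 = [414/169 -81/169 0; 2697/338 1335/338 0; 0 0 1]
T6·…·T1 = [-1869/338 -1497/338 0; 2697/338 1335/338 0; 0 0 1]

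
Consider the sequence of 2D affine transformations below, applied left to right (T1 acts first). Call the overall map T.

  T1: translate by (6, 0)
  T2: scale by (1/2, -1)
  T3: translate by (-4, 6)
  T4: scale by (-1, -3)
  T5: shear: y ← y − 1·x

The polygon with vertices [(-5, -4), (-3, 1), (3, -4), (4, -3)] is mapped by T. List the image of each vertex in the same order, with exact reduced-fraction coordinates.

image vertices: (7/2, -67/2), (5/2, -35/2), (-1/2, -59/2), (-1, -26)

T1 translate by (6, 0): (-5, -4) → (1, -4); (-3, 1) → (3, 1); (3, -4) → (9, -4); (4, -3) → (10, -3)
T2 scale by (1/2, -1): (1, -4) → (1/2, 4); (3, 1) → (3/2, -1); (9, -4) → (9/2, 4); (10, -3) → (5, 3)
T3 translate by (-4, 6): (1/2, 4) → (-7/2, 10); (3/2, -1) → (-5/2, 5); (9/2, 4) → (1/2, 10); (5, 3) → (1, 9)
T4 scale by (-1, -3): (-7/2, 10) → (7/2, -30); (-5/2, 5) → (5/2, -15); (1/2, 10) → (-1/2, -30); (1, 9) → (-1, -27)
T5 shear: y ← y − 1·x: (7/2, -30) → (7/2, -67/2); (5/2, -15) → (5/2, -35/2); (-1/2, -30) → (-1/2, -59/2); (-1, -27) → (-1, -26)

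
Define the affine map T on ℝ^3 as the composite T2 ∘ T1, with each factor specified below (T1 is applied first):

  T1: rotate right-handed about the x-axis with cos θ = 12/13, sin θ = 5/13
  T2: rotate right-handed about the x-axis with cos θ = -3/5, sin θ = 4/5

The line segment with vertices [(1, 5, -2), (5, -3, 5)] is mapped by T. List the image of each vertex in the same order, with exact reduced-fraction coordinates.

T1 rotate right-handed about the x-axis with cos θ = 12/13, sin θ = 5/13: (1, 5, -2) → (1, 70/13, 1/13); (5, -3, 5) → (5, -61/13, 45/13)
T2 rotate right-handed about the x-axis with cos θ = -3/5, sin θ = 4/5: (1, 70/13, 1/13) → (1, -214/65, 277/65); (5, -61/13, 45/13) → (5, 3/65, -379/65)

image vertices: (1, -214/65, 277/65), (5, 3/65, -379/65)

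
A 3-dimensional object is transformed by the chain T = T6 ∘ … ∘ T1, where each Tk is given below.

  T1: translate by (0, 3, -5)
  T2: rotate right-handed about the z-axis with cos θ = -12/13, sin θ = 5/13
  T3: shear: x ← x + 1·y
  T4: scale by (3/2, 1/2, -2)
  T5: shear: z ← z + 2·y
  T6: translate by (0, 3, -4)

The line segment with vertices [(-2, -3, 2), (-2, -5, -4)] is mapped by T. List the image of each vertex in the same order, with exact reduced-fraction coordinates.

T1 translate by (0, 3, -5): (-2, -3, 2) → (-2, 0, -3); (-2, -5, -4) → (-2, -2, -9)
T2 rotate right-handed about the z-axis with cos θ = -12/13, sin θ = 5/13: (-2, 0, -3) → (24/13, -10/13, -3); (-2, -2, -9) → (34/13, 14/13, -9)
T3 shear: x ← x + 1·y: (24/13, -10/13, -3) → (14/13, -10/13, -3); (34/13, 14/13, -9) → (48/13, 14/13, -9)
T4 scale by (3/2, 1/2, -2): (14/13, -10/13, -3) → (21/13, -5/13, 6); (48/13, 14/13, -9) → (72/13, 7/13, 18)
T5 shear: z ← z + 2·y: (21/13, -5/13, 6) → (21/13, -5/13, 68/13); (72/13, 7/13, 18) → (72/13, 7/13, 248/13)
T6 translate by (0, 3, -4): (21/13, -5/13, 68/13) → (21/13, 34/13, 16/13); (72/13, 7/13, 248/13) → (72/13, 46/13, 196/13)

image vertices: (21/13, 34/13, 16/13), (72/13, 46/13, 196/13)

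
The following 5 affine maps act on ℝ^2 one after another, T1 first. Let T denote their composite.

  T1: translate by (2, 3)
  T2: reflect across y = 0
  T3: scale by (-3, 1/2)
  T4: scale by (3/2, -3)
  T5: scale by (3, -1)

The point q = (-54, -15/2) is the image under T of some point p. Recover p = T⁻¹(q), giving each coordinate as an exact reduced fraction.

p = (2, 2)

T1 = [1 0 2; 0 1 3; 0 0 1]
T2·T1 = [1 0 2; 0 -1 -3; 0 0 1]
T3·…·T1 = [-3 0 -6; 0 -1/2 -3/2; 0 0 1]
T4·…·T1 = [-9/2 0 -9; 0 3/2 9/2; 0 0 1]
T5·…·T1 = [-27/2 0 -27; 0 -3/2 -9/2; 0 0 1]
det M = 81/4; M⁻¹ = [-2/27 0 -2; 0 -2/3 -3; 0 0 1]
M⁻¹ · (-54, -15/2)ᵀ = (2, 2)ᵀ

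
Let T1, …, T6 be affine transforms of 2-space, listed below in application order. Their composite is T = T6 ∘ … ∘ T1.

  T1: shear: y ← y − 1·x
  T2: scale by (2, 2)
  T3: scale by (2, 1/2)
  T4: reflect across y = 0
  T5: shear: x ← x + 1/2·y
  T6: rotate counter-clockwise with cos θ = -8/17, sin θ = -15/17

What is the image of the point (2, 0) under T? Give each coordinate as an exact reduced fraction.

T1 shear: y ← y − 1·x: (2, 0) → (2, -2)
T2 scale by (2, 2): (2, -2) → (4, -4)
T3 scale by (2, 1/2): (4, -4) → (8, -2)
T4 reflect across y = 0: (8, -2) → (8, 2)
T5 shear: x ← x + 1/2·y: (8, 2) → (9, 2)
T6 rotate counter-clockwise with cos θ = -8/17, sin θ = -15/17: (9, 2) → (-42/17, -151/17)

T(p) = (-42/17, -151/17)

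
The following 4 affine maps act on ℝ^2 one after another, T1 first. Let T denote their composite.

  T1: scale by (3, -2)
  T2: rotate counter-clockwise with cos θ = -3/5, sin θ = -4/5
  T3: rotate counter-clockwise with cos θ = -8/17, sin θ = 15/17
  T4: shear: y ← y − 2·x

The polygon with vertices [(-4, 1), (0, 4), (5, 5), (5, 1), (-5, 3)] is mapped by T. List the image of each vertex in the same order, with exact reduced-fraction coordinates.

image vertices: (-1034/85, 2056/85), (-104/85, -464/85), (226/17, -659/17), (1234/85, -2831/85), (-1338/85, 2367/85)

T1 scale by (3, -2): (-4, 1) → (-12, -2); (0, 4) → (0, -8); (5, 5) → (15, -10); (5, 1) → (15, -2); (-5, 3) → (-15, -6)
T2 rotate counter-clockwise with cos θ = -3/5, sin θ = -4/5: (-12, -2) → (28/5, 54/5); (0, -8) → (-32/5, 24/5); (15, -10) → (-17, -6); (15, -2) → (-53/5, -54/5); (-15, -6) → (21/5, 78/5)
T3 rotate counter-clockwise with cos θ = -8/17, sin θ = 15/17: (28/5, 54/5) → (-1034/85, -12/85); (-32/5, 24/5) → (-104/85, -672/85); (-17, -6) → (226/17, -207/17); (-53/5, -54/5) → (1234/85, -363/85); (21/5, 78/5) → (-1338/85, -309/85)
T4 shear: y ← y − 2·x: (-1034/85, -12/85) → (-1034/85, 2056/85); (-104/85, -672/85) → (-104/85, -464/85); (226/17, -207/17) → (226/17, -659/17); (1234/85, -363/85) → (1234/85, -2831/85); (-1338/85, -309/85) → (-1338/85, 2367/85)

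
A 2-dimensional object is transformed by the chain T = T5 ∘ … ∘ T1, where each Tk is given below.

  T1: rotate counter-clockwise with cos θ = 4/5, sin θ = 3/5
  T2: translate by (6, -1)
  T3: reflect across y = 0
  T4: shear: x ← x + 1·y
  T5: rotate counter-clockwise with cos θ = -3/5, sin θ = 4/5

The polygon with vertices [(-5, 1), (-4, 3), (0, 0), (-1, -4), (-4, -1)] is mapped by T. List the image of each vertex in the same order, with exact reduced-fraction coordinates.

image vertices: (-133/25, 44/25), (-2, 1), (-5, 5), (-282/25, 176/25), (-198/25, 89/25)

T1 rotate counter-clockwise with cos θ = 4/5, sin θ = 3/5: (-5, 1) → (-23/5, -11/5); (-4, 3) → (-5, 0); (0, 0) → (0, 0); (-1, -4) → (8/5, -19/5); (-4, -1) → (-13/5, -16/5)
T2 translate by (6, -1): (-23/5, -11/5) → (7/5, -16/5); (-5, 0) → (1, -1); (0, 0) → (6, -1); (8/5, -19/5) → (38/5, -24/5); (-13/5, -16/5) → (17/5, -21/5)
T3 reflect across y = 0: (7/5, -16/5) → (7/5, 16/5); (1, -1) → (1, 1); (6, -1) → (6, 1); (38/5, -24/5) → (38/5, 24/5); (17/5, -21/5) → (17/5, 21/5)
T4 shear: x ← x + 1·y: (7/5, 16/5) → (23/5, 16/5); (1, 1) → (2, 1); (6, 1) → (7, 1); (38/5, 24/5) → (62/5, 24/5); (17/5, 21/5) → (38/5, 21/5)
T5 rotate counter-clockwise with cos θ = -3/5, sin θ = 4/5: (23/5, 16/5) → (-133/25, 44/25); (2, 1) → (-2, 1); (7, 1) → (-5, 5); (62/5, 24/5) → (-282/25, 176/25); (38/5, 21/5) → (-198/25, 89/25)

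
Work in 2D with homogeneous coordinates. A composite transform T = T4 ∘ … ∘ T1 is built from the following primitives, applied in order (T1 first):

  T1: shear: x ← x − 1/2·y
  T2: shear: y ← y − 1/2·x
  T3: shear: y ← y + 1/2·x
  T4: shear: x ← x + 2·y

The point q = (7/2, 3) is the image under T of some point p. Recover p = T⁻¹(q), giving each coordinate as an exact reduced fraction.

T1 = [1 -1/2 0; 0 1 0; 0 0 1]
T2·T1 = [1 -1/2 0; -1/2 5/4 0; 0 0 1]
T3·…·T1 = [1 -1/2 0; 0 1 0; 0 0 1]
T4·…·T1 = [1 3/2 0; 0 1 0; 0 0 1]
det M = 1; M⁻¹ = [1 -3/2 0; 0 1 0; 0 0 1]
M⁻¹ · (7/2, 3)ᵀ = (-1, 3)ᵀ

p = (-1, 3)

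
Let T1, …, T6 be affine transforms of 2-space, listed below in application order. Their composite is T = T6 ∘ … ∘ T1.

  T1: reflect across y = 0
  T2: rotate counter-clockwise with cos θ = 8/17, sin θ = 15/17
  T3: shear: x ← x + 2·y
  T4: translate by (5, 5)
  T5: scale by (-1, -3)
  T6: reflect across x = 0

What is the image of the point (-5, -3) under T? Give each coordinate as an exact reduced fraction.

T(p) = (-6, -6)

T1 reflect across y = 0: (-5, -3) → (-5, 3)
T2 rotate counter-clockwise with cos θ = 8/17, sin θ = 15/17: (-5, 3) → (-5, -3)
T3 shear: x ← x + 2·y: (-5, -3) → (-11, -3)
T4 translate by (5, 5): (-11, -3) → (-6, 2)
T5 scale by (-1, -3): (-6, 2) → (6, -6)
T6 reflect across x = 0: (6, -6) → (-6, -6)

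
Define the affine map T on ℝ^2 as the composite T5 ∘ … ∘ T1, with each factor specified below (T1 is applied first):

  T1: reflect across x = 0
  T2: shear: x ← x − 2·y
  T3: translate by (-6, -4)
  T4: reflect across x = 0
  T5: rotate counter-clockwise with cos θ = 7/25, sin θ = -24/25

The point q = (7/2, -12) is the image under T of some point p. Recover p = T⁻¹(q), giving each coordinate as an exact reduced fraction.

p = (-3/2, 4)

T1 = [-1 0 0; 0 1 0; 0 0 1]
T2·T1 = [-1 -2 0; 0 1 0; 0 0 1]
T3·…·T1 = [-1 -2 -6; 0 1 -4; 0 0 1]
T4·…·T1 = [1 2 6; 0 1 -4; 0 0 1]
T5·…·T1 = [7/25 38/25 -54/25; -24/25 -41/25 -172/25; 0 0 1]
det M = 1; M⁻¹ = [-41/25 -38/25 -14; 24/25 7/25 4; 0 0 1]
M⁻¹ · (7/2, -12)ᵀ = (-3/2, 4)ᵀ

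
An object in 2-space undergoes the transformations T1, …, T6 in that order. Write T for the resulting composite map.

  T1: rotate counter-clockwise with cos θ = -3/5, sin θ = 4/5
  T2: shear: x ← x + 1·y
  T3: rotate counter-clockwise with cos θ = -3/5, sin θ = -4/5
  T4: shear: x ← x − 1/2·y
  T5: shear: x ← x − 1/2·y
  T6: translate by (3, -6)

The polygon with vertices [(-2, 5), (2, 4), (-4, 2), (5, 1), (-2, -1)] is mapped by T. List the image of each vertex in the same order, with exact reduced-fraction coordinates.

T1 rotate counter-clockwise with cos θ = -3/5, sin θ = 4/5: (-2, 5) → (-14/5, -23/5); (2, 4) → (-22/5, -4/5); (-4, 2) → (4/5, -22/5); (5, 1) → (-19/5, 17/5); (-2, -1) → (2, -1)
T2 shear: x ← x + 1·y: (-14/5, -23/5) → (-37/5, -23/5); (-22/5, -4/5) → (-26/5, -4/5); (4/5, -22/5) → (-18/5, -22/5); (-19/5, 17/5) → (-2/5, 17/5); (2, -1) → (1, -1)
T3 rotate counter-clockwise with cos θ = -3/5, sin θ = -4/5: (-37/5, -23/5) → (19/25, 217/25); (-26/5, -4/5) → (62/25, 116/25); (-18/5, -22/5) → (-34/25, 138/25); (-2/5, 17/5) → (74/25, -43/25); (1, -1) → (-7/5, -1/5)
T4 shear: x ← x − 1/2·y: (19/25, 217/25) → (-179/50, 217/25); (62/25, 116/25) → (4/25, 116/25); (-34/25, 138/25) → (-103/25, 138/25); (74/25, -43/25) → (191/50, -43/25); (-7/5, -1/5) → (-13/10, -1/5)
T5 shear: x ← x − 1/2·y: (-179/50, 217/25) → (-198/25, 217/25); (4/25, 116/25) → (-54/25, 116/25); (-103/25, 138/25) → (-172/25, 138/25); (191/50, -43/25) → (117/25, -43/25); (-13/10, -1/5) → (-6/5, -1/5)
T6 translate by (3, -6): (-198/25, 217/25) → (-123/25, 67/25); (-54/25, 116/25) → (21/25, -34/25); (-172/25, 138/25) → (-97/25, -12/25); (117/25, -43/25) → (192/25, -193/25); (-6/5, -1/5) → (9/5, -31/5)

image vertices: (-123/25, 67/25), (21/25, -34/25), (-97/25, -12/25), (192/25, -193/25), (9/5, -31/5)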